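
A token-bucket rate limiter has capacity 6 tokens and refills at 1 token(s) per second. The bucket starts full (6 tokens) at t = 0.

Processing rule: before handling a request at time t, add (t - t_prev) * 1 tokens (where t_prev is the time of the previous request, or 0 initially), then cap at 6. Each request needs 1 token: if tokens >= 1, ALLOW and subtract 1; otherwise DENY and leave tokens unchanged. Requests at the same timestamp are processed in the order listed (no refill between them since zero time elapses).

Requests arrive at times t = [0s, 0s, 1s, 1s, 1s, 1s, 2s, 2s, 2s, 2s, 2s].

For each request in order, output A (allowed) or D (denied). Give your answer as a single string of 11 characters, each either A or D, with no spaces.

Simulating step by step:
  req#1 t=0s: ALLOW
  req#2 t=0s: ALLOW
  req#3 t=1s: ALLOW
  req#4 t=1s: ALLOW
  req#5 t=1s: ALLOW
  req#6 t=1s: ALLOW
  req#7 t=2s: ALLOW
  req#8 t=2s: ALLOW
  req#9 t=2s: DENY
  req#10 t=2s: DENY
  req#11 t=2s: DENY

Answer: AAAAAAAADDD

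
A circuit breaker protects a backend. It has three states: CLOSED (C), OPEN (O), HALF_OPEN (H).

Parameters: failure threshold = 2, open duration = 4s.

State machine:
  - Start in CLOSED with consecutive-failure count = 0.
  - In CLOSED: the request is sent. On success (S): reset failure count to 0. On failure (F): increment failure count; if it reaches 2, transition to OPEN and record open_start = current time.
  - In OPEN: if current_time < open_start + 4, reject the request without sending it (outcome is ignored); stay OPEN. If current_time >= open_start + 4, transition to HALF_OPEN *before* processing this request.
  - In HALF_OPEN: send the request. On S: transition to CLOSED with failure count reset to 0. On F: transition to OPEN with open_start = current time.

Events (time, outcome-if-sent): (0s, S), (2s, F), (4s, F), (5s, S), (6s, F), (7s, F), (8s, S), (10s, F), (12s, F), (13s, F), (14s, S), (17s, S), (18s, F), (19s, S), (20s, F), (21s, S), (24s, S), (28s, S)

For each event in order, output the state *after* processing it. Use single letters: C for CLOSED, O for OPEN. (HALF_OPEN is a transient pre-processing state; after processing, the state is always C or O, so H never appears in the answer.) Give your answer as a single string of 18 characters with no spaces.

Answer: CCOOOOCCOOOCCCCCCC

Derivation:
State after each event:
  event#1 t=0s outcome=S: state=CLOSED
  event#2 t=2s outcome=F: state=CLOSED
  event#3 t=4s outcome=F: state=OPEN
  event#4 t=5s outcome=S: state=OPEN
  event#5 t=6s outcome=F: state=OPEN
  event#6 t=7s outcome=F: state=OPEN
  event#7 t=8s outcome=S: state=CLOSED
  event#8 t=10s outcome=F: state=CLOSED
  event#9 t=12s outcome=F: state=OPEN
  event#10 t=13s outcome=F: state=OPEN
  event#11 t=14s outcome=S: state=OPEN
  event#12 t=17s outcome=S: state=CLOSED
  event#13 t=18s outcome=F: state=CLOSED
  event#14 t=19s outcome=S: state=CLOSED
  event#15 t=20s outcome=F: state=CLOSED
  event#16 t=21s outcome=S: state=CLOSED
  event#17 t=24s outcome=S: state=CLOSED
  event#18 t=28s outcome=S: state=CLOSED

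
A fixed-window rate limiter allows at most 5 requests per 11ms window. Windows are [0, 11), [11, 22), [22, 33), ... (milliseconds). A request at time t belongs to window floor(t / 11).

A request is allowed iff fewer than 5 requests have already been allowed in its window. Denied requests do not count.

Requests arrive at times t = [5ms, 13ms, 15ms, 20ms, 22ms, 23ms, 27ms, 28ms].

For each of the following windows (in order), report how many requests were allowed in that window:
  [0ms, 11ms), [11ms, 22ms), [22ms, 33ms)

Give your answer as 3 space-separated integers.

Answer: 1 3 4

Derivation:
Processing requests:
  req#1 t=5ms (window 0): ALLOW
  req#2 t=13ms (window 1): ALLOW
  req#3 t=15ms (window 1): ALLOW
  req#4 t=20ms (window 1): ALLOW
  req#5 t=22ms (window 2): ALLOW
  req#6 t=23ms (window 2): ALLOW
  req#7 t=27ms (window 2): ALLOW
  req#8 t=28ms (window 2): ALLOW

Allowed counts by window: 1 3 4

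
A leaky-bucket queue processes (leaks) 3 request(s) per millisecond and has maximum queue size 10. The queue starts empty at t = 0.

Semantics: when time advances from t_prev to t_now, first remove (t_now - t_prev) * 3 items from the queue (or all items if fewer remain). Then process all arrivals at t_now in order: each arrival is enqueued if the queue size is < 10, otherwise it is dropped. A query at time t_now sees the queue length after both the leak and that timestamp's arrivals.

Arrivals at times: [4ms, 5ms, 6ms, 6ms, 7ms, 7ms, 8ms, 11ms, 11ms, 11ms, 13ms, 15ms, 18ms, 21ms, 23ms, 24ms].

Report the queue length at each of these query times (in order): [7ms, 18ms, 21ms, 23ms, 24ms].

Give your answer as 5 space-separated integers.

Queue lengths at query times:
  query t=7ms: backlog = 2
  query t=18ms: backlog = 1
  query t=21ms: backlog = 1
  query t=23ms: backlog = 1
  query t=24ms: backlog = 1

Answer: 2 1 1 1 1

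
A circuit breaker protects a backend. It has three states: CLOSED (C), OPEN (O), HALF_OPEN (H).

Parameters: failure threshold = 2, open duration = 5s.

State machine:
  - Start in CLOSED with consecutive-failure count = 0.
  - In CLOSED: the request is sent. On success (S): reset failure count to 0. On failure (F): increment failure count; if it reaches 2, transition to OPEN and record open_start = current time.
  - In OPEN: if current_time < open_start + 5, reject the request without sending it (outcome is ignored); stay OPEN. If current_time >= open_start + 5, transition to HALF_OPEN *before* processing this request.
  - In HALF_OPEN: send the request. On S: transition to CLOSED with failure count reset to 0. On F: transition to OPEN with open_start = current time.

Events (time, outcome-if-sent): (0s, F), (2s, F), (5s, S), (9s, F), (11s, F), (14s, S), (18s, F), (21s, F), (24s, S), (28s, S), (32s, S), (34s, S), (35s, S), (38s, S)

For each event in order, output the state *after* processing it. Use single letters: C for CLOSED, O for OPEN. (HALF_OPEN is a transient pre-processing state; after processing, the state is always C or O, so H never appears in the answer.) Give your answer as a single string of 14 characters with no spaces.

Answer: COOOOCCOOCCCCC

Derivation:
State after each event:
  event#1 t=0s outcome=F: state=CLOSED
  event#2 t=2s outcome=F: state=OPEN
  event#3 t=5s outcome=S: state=OPEN
  event#4 t=9s outcome=F: state=OPEN
  event#5 t=11s outcome=F: state=OPEN
  event#6 t=14s outcome=S: state=CLOSED
  event#7 t=18s outcome=F: state=CLOSED
  event#8 t=21s outcome=F: state=OPEN
  event#9 t=24s outcome=S: state=OPEN
  event#10 t=28s outcome=S: state=CLOSED
  event#11 t=32s outcome=S: state=CLOSED
  event#12 t=34s outcome=S: state=CLOSED
  event#13 t=35s outcome=S: state=CLOSED
  event#14 t=38s outcome=S: state=CLOSED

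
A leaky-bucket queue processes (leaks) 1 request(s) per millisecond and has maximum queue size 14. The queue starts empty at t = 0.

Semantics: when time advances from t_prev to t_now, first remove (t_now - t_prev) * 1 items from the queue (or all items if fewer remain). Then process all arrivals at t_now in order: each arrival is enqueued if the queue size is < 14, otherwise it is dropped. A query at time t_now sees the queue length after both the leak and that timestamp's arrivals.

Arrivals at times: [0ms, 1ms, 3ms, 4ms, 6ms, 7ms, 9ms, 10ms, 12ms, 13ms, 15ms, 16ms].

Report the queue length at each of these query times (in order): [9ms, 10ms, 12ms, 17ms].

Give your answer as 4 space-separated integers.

Queue lengths at query times:
  query t=9ms: backlog = 1
  query t=10ms: backlog = 1
  query t=12ms: backlog = 1
  query t=17ms: backlog = 0

Answer: 1 1 1 0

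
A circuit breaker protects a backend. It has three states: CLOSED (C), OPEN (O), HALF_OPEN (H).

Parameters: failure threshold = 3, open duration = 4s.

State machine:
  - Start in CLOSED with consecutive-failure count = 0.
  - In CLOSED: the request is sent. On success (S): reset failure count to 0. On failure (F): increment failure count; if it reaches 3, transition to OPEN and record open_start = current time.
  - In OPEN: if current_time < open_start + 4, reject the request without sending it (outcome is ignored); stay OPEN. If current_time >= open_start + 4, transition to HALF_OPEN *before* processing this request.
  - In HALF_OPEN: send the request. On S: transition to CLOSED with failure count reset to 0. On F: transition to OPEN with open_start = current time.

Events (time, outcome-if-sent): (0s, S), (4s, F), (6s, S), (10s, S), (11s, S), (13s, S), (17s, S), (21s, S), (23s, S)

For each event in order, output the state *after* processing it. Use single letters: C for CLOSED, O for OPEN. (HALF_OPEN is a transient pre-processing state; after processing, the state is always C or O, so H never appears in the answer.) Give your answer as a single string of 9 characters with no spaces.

State after each event:
  event#1 t=0s outcome=S: state=CLOSED
  event#2 t=4s outcome=F: state=CLOSED
  event#3 t=6s outcome=S: state=CLOSED
  event#4 t=10s outcome=S: state=CLOSED
  event#5 t=11s outcome=S: state=CLOSED
  event#6 t=13s outcome=S: state=CLOSED
  event#7 t=17s outcome=S: state=CLOSED
  event#8 t=21s outcome=S: state=CLOSED
  event#9 t=23s outcome=S: state=CLOSED

Answer: CCCCCCCCC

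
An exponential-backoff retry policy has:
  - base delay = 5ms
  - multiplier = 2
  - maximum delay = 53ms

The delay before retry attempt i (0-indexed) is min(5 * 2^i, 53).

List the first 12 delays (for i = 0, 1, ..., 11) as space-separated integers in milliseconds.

Answer: 5 10 20 40 53 53 53 53 53 53 53 53

Derivation:
Computing each delay:
  i=0: min(5*2^0, 53) = 5
  i=1: min(5*2^1, 53) = 10
  i=2: min(5*2^2, 53) = 20
  i=3: min(5*2^3, 53) = 40
  i=4: min(5*2^4, 53) = 53
  i=5: min(5*2^5, 53) = 53
  i=6: min(5*2^6, 53) = 53
  i=7: min(5*2^7, 53) = 53
  i=8: min(5*2^8, 53) = 53
  i=9: min(5*2^9, 53) = 53
  i=10: min(5*2^10, 53) = 53
  i=11: min(5*2^11, 53) = 53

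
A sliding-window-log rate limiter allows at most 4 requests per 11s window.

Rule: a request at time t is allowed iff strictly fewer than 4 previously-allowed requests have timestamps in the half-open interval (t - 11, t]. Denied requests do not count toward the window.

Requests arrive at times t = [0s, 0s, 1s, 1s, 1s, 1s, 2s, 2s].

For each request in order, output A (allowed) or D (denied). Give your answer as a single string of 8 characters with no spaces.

Tracking allowed requests in the window:
  req#1 t=0s: ALLOW
  req#2 t=0s: ALLOW
  req#3 t=1s: ALLOW
  req#4 t=1s: ALLOW
  req#5 t=1s: DENY
  req#6 t=1s: DENY
  req#7 t=2s: DENY
  req#8 t=2s: DENY

Answer: AAAADDDD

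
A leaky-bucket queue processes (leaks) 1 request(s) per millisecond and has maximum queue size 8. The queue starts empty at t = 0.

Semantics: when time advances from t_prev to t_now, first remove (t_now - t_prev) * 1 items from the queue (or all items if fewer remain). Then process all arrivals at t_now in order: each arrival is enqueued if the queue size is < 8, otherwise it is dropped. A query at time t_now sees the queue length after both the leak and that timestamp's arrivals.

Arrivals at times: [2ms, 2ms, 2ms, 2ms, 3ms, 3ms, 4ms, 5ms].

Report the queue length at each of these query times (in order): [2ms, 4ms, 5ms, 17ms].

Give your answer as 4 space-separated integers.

Queue lengths at query times:
  query t=2ms: backlog = 4
  query t=4ms: backlog = 5
  query t=5ms: backlog = 5
  query t=17ms: backlog = 0

Answer: 4 5 5 0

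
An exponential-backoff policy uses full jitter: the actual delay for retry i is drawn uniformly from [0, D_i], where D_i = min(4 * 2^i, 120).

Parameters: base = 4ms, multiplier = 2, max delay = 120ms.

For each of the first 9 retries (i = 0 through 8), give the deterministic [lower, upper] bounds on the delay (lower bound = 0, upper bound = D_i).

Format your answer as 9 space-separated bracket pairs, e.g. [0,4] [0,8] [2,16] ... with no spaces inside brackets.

Answer: [0,4] [0,8] [0,16] [0,32] [0,64] [0,120] [0,120] [0,120] [0,120]

Derivation:
Computing bounds per retry:
  i=0: D_i=min(4*2^0,120)=4, bounds=[0,4]
  i=1: D_i=min(4*2^1,120)=8, bounds=[0,8]
  i=2: D_i=min(4*2^2,120)=16, bounds=[0,16]
  i=3: D_i=min(4*2^3,120)=32, bounds=[0,32]
  i=4: D_i=min(4*2^4,120)=64, bounds=[0,64]
  i=5: D_i=min(4*2^5,120)=120, bounds=[0,120]
  i=6: D_i=min(4*2^6,120)=120, bounds=[0,120]
  i=7: D_i=min(4*2^7,120)=120, bounds=[0,120]
  i=8: D_i=min(4*2^8,120)=120, bounds=[0,120]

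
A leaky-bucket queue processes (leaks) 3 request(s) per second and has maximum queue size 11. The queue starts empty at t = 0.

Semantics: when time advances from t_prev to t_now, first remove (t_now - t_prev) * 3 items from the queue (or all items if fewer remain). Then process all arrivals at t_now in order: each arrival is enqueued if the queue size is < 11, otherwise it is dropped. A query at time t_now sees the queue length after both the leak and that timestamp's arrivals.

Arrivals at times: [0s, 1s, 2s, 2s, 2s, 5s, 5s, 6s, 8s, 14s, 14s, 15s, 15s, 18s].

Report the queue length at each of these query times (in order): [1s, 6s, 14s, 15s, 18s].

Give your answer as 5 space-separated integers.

Answer: 1 1 2 2 1

Derivation:
Queue lengths at query times:
  query t=1s: backlog = 1
  query t=6s: backlog = 1
  query t=14s: backlog = 2
  query t=15s: backlog = 2
  query t=18s: backlog = 1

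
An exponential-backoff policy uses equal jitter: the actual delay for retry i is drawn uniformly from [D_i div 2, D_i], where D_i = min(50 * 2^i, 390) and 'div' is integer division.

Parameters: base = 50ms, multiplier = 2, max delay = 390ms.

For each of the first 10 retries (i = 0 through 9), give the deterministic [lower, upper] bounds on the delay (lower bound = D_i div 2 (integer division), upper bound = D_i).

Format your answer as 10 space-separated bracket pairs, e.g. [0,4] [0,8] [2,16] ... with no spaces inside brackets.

Computing bounds per retry:
  i=0: D_i=min(50*2^0,390)=50, bounds=[25,50]
  i=1: D_i=min(50*2^1,390)=100, bounds=[50,100]
  i=2: D_i=min(50*2^2,390)=200, bounds=[100,200]
  i=3: D_i=min(50*2^3,390)=390, bounds=[195,390]
  i=4: D_i=min(50*2^4,390)=390, bounds=[195,390]
  i=5: D_i=min(50*2^5,390)=390, bounds=[195,390]
  i=6: D_i=min(50*2^6,390)=390, bounds=[195,390]
  i=7: D_i=min(50*2^7,390)=390, bounds=[195,390]
  i=8: D_i=min(50*2^8,390)=390, bounds=[195,390]
  i=9: D_i=min(50*2^9,390)=390, bounds=[195,390]

Answer: [25,50] [50,100] [100,200] [195,390] [195,390] [195,390] [195,390] [195,390] [195,390] [195,390]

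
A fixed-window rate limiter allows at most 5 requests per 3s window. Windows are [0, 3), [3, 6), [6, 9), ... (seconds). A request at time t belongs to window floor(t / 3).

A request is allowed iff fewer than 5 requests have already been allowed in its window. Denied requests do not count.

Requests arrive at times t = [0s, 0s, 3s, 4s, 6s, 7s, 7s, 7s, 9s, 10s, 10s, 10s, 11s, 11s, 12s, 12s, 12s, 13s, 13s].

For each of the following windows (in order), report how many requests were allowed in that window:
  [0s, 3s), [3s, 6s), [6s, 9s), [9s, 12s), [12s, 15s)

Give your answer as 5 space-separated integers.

Answer: 2 2 4 5 5

Derivation:
Processing requests:
  req#1 t=0s (window 0): ALLOW
  req#2 t=0s (window 0): ALLOW
  req#3 t=3s (window 1): ALLOW
  req#4 t=4s (window 1): ALLOW
  req#5 t=6s (window 2): ALLOW
  req#6 t=7s (window 2): ALLOW
  req#7 t=7s (window 2): ALLOW
  req#8 t=7s (window 2): ALLOW
  req#9 t=9s (window 3): ALLOW
  req#10 t=10s (window 3): ALLOW
  req#11 t=10s (window 3): ALLOW
  req#12 t=10s (window 3): ALLOW
  req#13 t=11s (window 3): ALLOW
  req#14 t=11s (window 3): DENY
  req#15 t=12s (window 4): ALLOW
  req#16 t=12s (window 4): ALLOW
  req#17 t=12s (window 4): ALLOW
  req#18 t=13s (window 4): ALLOW
  req#19 t=13s (window 4): ALLOW

Allowed counts by window: 2 2 4 5 5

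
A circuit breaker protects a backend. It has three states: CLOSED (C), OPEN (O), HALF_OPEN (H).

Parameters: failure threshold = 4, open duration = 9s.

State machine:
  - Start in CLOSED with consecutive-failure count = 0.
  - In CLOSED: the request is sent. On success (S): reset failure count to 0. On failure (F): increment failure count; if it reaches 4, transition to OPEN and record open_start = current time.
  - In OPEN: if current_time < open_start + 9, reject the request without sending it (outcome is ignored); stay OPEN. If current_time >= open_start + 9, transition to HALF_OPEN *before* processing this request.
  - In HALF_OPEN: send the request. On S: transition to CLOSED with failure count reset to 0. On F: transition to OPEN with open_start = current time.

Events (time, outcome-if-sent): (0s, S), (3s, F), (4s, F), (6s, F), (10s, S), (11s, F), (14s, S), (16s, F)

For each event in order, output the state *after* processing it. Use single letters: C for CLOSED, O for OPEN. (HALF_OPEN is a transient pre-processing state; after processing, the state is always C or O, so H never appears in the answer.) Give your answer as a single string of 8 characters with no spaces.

State after each event:
  event#1 t=0s outcome=S: state=CLOSED
  event#2 t=3s outcome=F: state=CLOSED
  event#3 t=4s outcome=F: state=CLOSED
  event#4 t=6s outcome=F: state=CLOSED
  event#5 t=10s outcome=S: state=CLOSED
  event#6 t=11s outcome=F: state=CLOSED
  event#7 t=14s outcome=S: state=CLOSED
  event#8 t=16s outcome=F: state=CLOSED

Answer: CCCCCCCC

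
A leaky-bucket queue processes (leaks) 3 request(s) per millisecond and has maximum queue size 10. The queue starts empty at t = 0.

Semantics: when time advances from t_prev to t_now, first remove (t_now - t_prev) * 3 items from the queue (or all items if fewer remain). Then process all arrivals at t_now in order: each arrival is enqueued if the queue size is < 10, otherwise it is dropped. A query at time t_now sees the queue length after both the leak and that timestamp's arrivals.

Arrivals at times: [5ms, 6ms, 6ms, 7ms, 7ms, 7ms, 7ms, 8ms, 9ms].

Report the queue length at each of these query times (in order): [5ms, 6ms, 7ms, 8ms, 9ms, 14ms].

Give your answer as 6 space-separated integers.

Queue lengths at query times:
  query t=5ms: backlog = 1
  query t=6ms: backlog = 2
  query t=7ms: backlog = 4
  query t=8ms: backlog = 2
  query t=9ms: backlog = 1
  query t=14ms: backlog = 0

Answer: 1 2 4 2 1 0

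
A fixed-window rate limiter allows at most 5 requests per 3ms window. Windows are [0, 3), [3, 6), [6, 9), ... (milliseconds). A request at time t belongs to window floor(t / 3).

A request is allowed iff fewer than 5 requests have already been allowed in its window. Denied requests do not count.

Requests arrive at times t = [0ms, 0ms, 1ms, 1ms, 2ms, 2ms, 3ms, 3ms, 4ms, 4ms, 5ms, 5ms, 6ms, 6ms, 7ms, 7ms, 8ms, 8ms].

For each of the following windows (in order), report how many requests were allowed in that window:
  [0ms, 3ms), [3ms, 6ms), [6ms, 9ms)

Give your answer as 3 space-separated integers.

Processing requests:
  req#1 t=0ms (window 0): ALLOW
  req#2 t=0ms (window 0): ALLOW
  req#3 t=1ms (window 0): ALLOW
  req#4 t=1ms (window 0): ALLOW
  req#5 t=2ms (window 0): ALLOW
  req#6 t=2ms (window 0): DENY
  req#7 t=3ms (window 1): ALLOW
  req#8 t=3ms (window 1): ALLOW
  req#9 t=4ms (window 1): ALLOW
  req#10 t=4ms (window 1): ALLOW
  req#11 t=5ms (window 1): ALLOW
  req#12 t=5ms (window 1): DENY
  req#13 t=6ms (window 2): ALLOW
  req#14 t=6ms (window 2): ALLOW
  req#15 t=7ms (window 2): ALLOW
  req#16 t=7ms (window 2): ALLOW
  req#17 t=8ms (window 2): ALLOW
  req#18 t=8ms (window 2): DENY

Allowed counts by window: 5 5 5

Answer: 5 5 5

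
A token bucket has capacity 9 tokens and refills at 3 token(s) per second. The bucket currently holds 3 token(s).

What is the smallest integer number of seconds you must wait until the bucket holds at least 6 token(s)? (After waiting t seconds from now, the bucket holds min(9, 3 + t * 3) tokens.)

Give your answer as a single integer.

Answer: 1

Derivation:
Need 3 + t * 3 >= 6, so t >= 3/3.
Smallest integer t = ceil(3/3) = 1.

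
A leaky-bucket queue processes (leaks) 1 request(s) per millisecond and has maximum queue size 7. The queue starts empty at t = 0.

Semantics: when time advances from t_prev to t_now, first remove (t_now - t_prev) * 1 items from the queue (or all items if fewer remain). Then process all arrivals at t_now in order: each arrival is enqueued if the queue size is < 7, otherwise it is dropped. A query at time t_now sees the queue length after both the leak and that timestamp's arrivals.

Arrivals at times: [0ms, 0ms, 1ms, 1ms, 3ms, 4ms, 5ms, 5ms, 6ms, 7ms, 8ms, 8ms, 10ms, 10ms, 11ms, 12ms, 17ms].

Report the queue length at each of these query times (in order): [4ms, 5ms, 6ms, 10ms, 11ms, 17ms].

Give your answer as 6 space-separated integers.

Queue lengths at query times:
  query t=4ms: backlog = 2
  query t=5ms: backlog = 3
  query t=6ms: backlog = 3
  query t=10ms: backlog = 4
  query t=11ms: backlog = 4
  query t=17ms: backlog = 1

Answer: 2 3 3 4 4 1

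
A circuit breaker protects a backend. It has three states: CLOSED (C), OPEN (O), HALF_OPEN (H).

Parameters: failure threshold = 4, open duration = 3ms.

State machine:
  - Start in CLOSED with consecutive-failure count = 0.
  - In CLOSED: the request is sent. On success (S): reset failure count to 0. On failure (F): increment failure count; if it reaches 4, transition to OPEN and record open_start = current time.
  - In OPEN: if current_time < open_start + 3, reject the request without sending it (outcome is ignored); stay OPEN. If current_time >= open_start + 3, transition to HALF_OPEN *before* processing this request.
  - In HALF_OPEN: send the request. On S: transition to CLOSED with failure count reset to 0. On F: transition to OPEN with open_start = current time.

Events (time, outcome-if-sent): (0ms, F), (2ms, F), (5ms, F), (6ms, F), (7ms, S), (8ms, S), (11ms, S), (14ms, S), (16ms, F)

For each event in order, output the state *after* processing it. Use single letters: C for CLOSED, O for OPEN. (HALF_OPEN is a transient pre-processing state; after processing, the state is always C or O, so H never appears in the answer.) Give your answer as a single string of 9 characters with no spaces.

State after each event:
  event#1 t=0ms outcome=F: state=CLOSED
  event#2 t=2ms outcome=F: state=CLOSED
  event#3 t=5ms outcome=F: state=CLOSED
  event#4 t=6ms outcome=F: state=OPEN
  event#5 t=7ms outcome=S: state=OPEN
  event#6 t=8ms outcome=S: state=OPEN
  event#7 t=11ms outcome=S: state=CLOSED
  event#8 t=14ms outcome=S: state=CLOSED
  event#9 t=16ms outcome=F: state=CLOSED

Answer: CCCOOOCCC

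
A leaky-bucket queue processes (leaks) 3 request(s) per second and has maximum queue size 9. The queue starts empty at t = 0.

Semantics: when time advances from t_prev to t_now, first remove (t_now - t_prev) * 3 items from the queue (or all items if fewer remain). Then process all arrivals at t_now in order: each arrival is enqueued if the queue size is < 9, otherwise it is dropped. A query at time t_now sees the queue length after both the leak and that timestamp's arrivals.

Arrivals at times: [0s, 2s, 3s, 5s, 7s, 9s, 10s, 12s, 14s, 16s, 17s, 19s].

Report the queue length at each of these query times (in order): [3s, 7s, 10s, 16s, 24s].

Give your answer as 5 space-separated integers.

Answer: 1 1 1 1 0

Derivation:
Queue lengths at query times:
  query t=3s: backlog = 1
  query t=7s: backlog = 1
  query t=10s: backlog = 1
  query t=16s: backlog = 1
  query t=24s: backlog = 0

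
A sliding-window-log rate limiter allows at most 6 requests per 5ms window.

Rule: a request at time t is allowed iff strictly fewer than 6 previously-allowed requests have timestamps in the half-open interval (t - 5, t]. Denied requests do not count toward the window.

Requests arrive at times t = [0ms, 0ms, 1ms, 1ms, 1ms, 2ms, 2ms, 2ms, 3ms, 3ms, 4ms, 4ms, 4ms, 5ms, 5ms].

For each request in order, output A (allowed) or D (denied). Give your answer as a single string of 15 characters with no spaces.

Answer: AAAAAADDDDDDDAA

Derivation:
Tracking allowed requests in the window:
  req#1 t=0ms: ALLOW
  req#2 t=0ms: ALLOW
  req#3 t=1ms: ALLOW
  req#4 t=1ms: ALLOW
  req#5 t=1ms: ALLOW
  req#6 t=2ms: ALLOW
  req#7 t=2ms: DENY
  req#8 t=2ms: DENY
  req#9 t=3ms: DENY
  req#10 t=3ms: DENY
  req#11 t=4ms: DENY
  req#12 t=4ms: DENY
  req#13 t=4ms: DENY
  req#14 t=5ms: ALLOW
  req#15 t=5ms: ALLOW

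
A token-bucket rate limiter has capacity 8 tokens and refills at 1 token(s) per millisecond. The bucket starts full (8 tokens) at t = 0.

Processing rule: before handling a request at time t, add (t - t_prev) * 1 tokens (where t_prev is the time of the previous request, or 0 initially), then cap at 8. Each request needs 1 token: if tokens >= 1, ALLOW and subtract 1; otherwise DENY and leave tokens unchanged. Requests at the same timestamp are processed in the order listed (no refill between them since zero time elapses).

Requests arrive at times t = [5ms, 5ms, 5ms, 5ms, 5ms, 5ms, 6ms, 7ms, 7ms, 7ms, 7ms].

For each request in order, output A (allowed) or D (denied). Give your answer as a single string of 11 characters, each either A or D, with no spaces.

Answer: AAAAAAAAAAD

Derivation:
Simulating step by step:
  req#1 t=5ms: ALLOW
  req#2 t=5ms: ALLOW
  req#3 t=5ms: ALLOW
  req#4 t=5ms: ALLOW
  req#5 t=5ms: ALLOW
  req#6 t=5ms: ALLOW
  req#7 t=6ms: ALLOW
  req#8 t=7ms: ALLOW
  req#9 t=7ms: ALLOW
  req#10 t=7ms: ALLOW
  req#11 t=7ms: DENY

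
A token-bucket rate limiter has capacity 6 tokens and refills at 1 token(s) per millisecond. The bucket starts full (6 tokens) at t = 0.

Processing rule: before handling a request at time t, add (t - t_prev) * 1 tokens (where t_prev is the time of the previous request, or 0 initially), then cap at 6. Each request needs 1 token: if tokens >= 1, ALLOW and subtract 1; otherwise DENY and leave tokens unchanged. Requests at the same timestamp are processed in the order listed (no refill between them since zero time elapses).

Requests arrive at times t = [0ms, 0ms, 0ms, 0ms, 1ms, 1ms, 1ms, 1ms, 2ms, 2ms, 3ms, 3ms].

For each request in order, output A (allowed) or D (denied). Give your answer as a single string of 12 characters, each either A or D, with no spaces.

Simulating step by step:
  req#1 t=0ms: ALLOW
  req#2 t=0ms: ALLOW
  req#3 t=0ms: ALLOW
  req#4 t=0ms: ALLOW
  req#5 t=1ms: ALLOW
  req#6 t=1ms: ALLOW
  req#7 t=1ms: ALLOW
  req#8 t=1ms: DENY
  req#9 t=2ms: ALLOW
  req#10 t=2ms: DENY
  req#11 t=3ms: ALLOW
  req#12 t=3ms: DENY

Answer: AAAAAAADADAD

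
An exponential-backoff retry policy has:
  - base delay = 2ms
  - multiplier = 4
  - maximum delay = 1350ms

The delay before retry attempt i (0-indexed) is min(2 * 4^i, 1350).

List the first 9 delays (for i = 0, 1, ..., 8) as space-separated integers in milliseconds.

Answer: 2 8 32 128 512 1350 1350 1350 1350

Derivation:
Computing each delay:
  i=0: min(2*4^0, 1350) = 2
  i=1: min(2*4^1, 1350) = 8
  i=2: min(2*4^2, 1350) = 32
  i=3: min(2*4^3, 1350) = 128
  i=4: min(2*4^4, 1350) = 512
  i=5: min(2*4^5, 1350) = 1350
  i=6: min(2*4^6, 1350) = 1350
  i=7: min(2*4^7, 1350) = 1350
  i=8: min(2*4^8, 1350) = 1350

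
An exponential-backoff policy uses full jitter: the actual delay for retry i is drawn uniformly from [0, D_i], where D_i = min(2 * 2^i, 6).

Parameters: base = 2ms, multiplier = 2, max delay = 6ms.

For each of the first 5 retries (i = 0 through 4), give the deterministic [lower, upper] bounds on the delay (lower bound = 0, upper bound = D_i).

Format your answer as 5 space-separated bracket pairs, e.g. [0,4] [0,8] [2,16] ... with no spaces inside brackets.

Answer: [0,2] [0,4] [0,6] [0,6] [0,6]

Derivation:
Computing bounds per retry:
  i=0: D_i=min(2*2^0,6)=2, bounds=[0,2]
  i=1: D_i=min(2*2^1,6)=4, bounds=[0,4]
  i=2: D_i=min(2*2^2,6)=6, bounds=[0,6]
  i=3: D_i=min(2*2^3,6)=6, bounds=[0,6]
  i=4: D_i=min(2*2^4,6)=6, bounds=[0,6]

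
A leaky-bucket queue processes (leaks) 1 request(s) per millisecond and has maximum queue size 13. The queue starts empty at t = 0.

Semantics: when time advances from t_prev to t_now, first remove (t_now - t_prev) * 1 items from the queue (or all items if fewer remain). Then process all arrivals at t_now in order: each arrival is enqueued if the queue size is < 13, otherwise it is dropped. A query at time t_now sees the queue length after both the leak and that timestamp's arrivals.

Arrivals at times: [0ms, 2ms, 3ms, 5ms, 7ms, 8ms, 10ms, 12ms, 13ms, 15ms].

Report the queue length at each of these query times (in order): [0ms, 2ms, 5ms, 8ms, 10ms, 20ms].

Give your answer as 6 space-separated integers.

Answer: 1 1 1 1 1 0

Derivation:
Queue lengths at query times:
  query t=0ms: backlog = 1
  query t=2ms: backlog = 1
  query t=5ms: backlog = 1
  query t=8ms: backlog = 1
  query t=10ms: backlog = 1
  query t=20ms: backlog = 0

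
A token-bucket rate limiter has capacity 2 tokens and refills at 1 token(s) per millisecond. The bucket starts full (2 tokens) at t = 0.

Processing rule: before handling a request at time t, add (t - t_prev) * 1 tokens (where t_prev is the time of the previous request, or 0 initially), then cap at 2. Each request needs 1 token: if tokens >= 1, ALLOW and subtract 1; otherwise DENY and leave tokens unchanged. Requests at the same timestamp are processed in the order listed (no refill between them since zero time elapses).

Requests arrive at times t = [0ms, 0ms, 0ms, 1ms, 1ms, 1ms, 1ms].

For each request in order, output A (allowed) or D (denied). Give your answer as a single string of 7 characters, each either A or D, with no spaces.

Answer: AADADDD

Derivation:
Simulating step by step:
  req#1 t=0ms: ALLOW
  req#2 t=0ms: ALLOW
  req#3 t=0ms: DENY
  req#4 t=1ms: ALLOW
  req#5 t=1ms: DENY
  req#6 t=1ms: DENY
  req#7 t=1ms: DENY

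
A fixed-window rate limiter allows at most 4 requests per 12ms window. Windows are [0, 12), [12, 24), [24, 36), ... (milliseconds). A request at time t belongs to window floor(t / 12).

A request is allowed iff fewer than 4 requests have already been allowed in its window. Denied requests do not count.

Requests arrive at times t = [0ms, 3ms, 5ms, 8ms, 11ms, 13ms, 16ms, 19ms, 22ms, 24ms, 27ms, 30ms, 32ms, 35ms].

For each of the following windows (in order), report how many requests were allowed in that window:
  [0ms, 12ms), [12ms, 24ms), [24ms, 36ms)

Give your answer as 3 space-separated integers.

Processing requests:
  req#1 t=0ms (window 0): ALLOW
  req#2 t=3ms (window 0): ALLOW
  req#3 t=5ms (window 0): ALLOW
  req#4 t=8ms (window 0): ALLOW
  req#5 t=11ms (window 0): DENY
  req#6 t=13ms (window 1): ALLOW
  req#7 t=16ms (window 1): ALLOW
  req#8 t=19ms (window 1): ALLOW
  req#9 t=22ms (window 1): ALLOW
  req#10 t=24ms (window 2): ALLOW
  req#11 t=27ms (window 2): ALLOW
  req#12 t=30ms (window 2): ALLOW
  req#13 t=32ms (window 2): ALLOW
  req#14 t=35ms (window 2): DENY

Allowed counts by window: 4 4 4

Answer: 4 4 4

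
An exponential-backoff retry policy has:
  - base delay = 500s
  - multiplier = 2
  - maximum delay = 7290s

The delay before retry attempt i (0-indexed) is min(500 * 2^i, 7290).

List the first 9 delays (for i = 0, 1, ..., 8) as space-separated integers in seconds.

Answer: 500 1000 2000 4000 7290 7290 7290 7290 7290

Derivation:
Computing each delay:
  i=0: min(500*2^0, 7290) = 500
  i=1: min(500*2^1, 7290) = 1000
  i=2: min(500*2^2, 7290) = 2000
  i=3: min(500*2^3, 7290) = 4000
  i=4: min(500*2^4, 7290) = 7290
  i=5: min(500*2^5, 7290) = 7290
  i=6: min(500*2^6, 7290) = 7290
  i=7: min(500*2^7, 7290) = 7290
  i=8: min(500*2^8, 7290) = 7290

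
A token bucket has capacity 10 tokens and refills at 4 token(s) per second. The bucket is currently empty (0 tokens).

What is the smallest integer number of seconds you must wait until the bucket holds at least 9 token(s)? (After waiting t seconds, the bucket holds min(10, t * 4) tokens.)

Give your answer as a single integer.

Answer: 3

Derivation:
Need t * 4 >= 9, so t >= 9/4.
Smallest integer t = ceil(9/4) = 3.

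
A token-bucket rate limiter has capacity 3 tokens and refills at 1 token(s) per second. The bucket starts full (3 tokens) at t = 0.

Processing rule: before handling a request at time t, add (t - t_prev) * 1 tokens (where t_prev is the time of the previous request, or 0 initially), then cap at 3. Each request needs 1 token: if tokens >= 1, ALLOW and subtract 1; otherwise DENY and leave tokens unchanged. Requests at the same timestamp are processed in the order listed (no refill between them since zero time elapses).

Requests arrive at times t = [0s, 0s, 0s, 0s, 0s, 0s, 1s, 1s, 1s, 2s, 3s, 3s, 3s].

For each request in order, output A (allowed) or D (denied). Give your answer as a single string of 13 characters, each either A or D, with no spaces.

Answer: AAADDDADDAADD

Derivation:
Simulating step by step:
  req#1 t=0s: ALLOW
  req#2 t=0s: ALLOW
  req#3 t=0s: ALLOW
  req#4 t=0s: DENY
  req#5 t=0s: DENY
  req#6 t=0s: DENY
  req#7 t=1s: ALLOW
  req#8 t=1s: DENY
  req#9 t=1s: DENY
  req#10 t=2s: ALLOW
  req#11 t=3s: ALLOW
  req#12 t=3s: DENY
  req#13 t=3s: DENY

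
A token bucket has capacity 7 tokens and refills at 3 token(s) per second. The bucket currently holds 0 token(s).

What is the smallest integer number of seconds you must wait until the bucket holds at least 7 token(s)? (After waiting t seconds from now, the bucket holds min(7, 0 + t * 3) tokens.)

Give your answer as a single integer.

Need 0 + t * 3 >= 7, so t >= 7/3.
Smallest integer t = ceil(7/3) = 3.

Answer: 3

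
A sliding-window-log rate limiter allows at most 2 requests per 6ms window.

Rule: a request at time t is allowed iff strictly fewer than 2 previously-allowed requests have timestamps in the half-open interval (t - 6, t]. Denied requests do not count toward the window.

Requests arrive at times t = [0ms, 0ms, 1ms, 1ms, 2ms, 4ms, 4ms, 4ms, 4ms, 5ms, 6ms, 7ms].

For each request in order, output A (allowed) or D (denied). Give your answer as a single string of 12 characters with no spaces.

Answer: AADDDDDDDDAA

Derivation:
Tracking allowed requests in the window:
  req#1 t=0ms: ALLOW
  req#2 t=0ms: ALLOW
  req#3 t=1ms: DENY
  req#4 t=1ms: DENY
  req#5 t=2ms: DENY
  req#6 t=4ms: DENY
  req#7 t=4ms: DENY
  req#8 t=4ms: DENY
  req#9 t=4ms: DENY
  req#10 t=5ms: DENY
  req#11 t=6ms: ALLOW
  req#12 t=7ms: ALLOW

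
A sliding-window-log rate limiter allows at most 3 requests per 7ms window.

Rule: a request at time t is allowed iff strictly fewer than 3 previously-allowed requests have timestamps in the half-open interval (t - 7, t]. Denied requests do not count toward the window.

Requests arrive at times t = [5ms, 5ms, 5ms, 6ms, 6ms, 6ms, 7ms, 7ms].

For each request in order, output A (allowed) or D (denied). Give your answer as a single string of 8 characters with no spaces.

Tracking allowed requests in the window:
  req#1 t=5ms: ALLOW
  req#2 t=5ms: ALLOW
  req#3 t=5ms: ALLOW
  req#4 t=6ms: DENY
  req#5 t=6ms: DENY
  req#6 t=6ms: DENY
  req#7 t=7ms: DENY
  req#8 t=7ms: DENY

Answer: AAADDDDD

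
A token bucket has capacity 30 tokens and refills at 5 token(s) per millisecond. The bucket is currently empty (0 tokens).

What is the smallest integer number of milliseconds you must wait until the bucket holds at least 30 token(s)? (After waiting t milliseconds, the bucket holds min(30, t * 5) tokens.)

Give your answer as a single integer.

Need t * 5 >= 30, so t >= 30/5.
Smallest integer t = ceil(30/5) = 6.

Answer: 6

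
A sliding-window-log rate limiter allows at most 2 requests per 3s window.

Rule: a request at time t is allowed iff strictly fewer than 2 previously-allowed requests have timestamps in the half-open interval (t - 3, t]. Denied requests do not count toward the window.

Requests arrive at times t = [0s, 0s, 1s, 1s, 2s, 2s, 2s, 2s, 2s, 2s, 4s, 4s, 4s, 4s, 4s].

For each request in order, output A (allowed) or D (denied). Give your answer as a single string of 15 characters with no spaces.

Tracking allowed requests in the window:
  req#1 t=0s: ALLOW
  req#2 t=0s: ALLOW
  req#3 t=1s: DENY
  req#4 t=1s: DENY
  req#5 t=2s: DENY
  req#6 t=2s: DENY
  req#7 t=2s: DENY
  req#8 t=2s: DENY
  req#9 t=2s: DENY
  req#10 t=2s: DENY
  req#11 t=4s: ALLOW
  req#12 t=4s: ALLOW
  req#13 t=4s: DENY
  req#14 t=4s: DENY
  req#15 t=4s: DENY

Answer: AADDDDDDDDAADDD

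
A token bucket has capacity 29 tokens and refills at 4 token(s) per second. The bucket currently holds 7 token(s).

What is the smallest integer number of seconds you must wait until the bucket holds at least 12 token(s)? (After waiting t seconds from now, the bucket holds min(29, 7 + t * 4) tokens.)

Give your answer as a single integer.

Answer: 2

Derivation:
Need 7 + t * 4 >= 12, so t >= 5/4.
Smallest integer t = ceil(5/4) = 2.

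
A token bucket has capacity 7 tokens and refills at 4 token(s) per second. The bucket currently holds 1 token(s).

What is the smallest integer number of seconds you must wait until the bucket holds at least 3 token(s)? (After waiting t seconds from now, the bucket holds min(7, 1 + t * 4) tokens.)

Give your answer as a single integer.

Answer: 1

Derivation:
Need 1 + t * 4 >= 3, so t >= 2/4.
Smallest integer t = ceil(2/4) = 1.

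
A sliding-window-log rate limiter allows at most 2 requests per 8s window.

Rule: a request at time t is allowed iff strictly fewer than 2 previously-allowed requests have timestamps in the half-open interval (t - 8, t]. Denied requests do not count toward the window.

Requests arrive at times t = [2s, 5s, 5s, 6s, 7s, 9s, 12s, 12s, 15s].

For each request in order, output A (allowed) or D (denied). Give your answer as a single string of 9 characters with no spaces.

Answer: AADDDDADA

Derivation:
Tracking allowed requests in the window:
  req#1 t=2s: ALLOW
  req#2 t=5s: ALLOW
  req#3 t=5s: DENY
  req#4 t=6s: DENY
  req#5 t=7s: DENY
  req#6 t=9s: DENY
  req#7 t=12s: ALLOW
  req#8 t=12s: DENY
  req#9 t=15s: ALLOW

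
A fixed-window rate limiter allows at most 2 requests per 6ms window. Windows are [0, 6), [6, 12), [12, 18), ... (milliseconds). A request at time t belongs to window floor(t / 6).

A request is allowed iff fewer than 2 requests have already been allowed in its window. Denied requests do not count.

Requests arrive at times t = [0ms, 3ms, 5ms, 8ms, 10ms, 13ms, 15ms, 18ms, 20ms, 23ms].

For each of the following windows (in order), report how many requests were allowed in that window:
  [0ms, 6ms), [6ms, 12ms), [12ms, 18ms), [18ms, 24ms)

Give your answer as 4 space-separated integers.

Processing requests:
  req#1 t=0ms (window 0): ALLOW
  req#2 t=3ms (window 0): ALLOW
  req#3 t=5ms (window 0): DENY
  req#4 t=8ms (window 1): ALLOW
  req#5 t=10ms (window 1): ALLOW
  req#6 t=13ms (window 2): ALLOW
  req#7 t=15ms (window 2): ALLOW
  req#8 t=18ms (window 3): ALLOW
  req#9 t=20ms (window 3): ALLOW
  req#10 t=23ms (window 3): DENY

Allowed counts by window: 2 2 2 2

Answer: 2 2 2 2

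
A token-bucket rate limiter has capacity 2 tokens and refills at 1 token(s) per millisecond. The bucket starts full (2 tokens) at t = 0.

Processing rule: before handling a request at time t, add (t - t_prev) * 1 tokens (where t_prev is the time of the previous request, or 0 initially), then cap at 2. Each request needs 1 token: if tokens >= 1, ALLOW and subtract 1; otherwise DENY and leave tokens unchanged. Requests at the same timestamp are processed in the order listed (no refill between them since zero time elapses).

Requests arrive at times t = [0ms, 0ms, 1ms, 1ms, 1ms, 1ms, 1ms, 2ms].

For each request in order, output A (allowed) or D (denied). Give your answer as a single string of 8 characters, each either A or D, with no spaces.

Answer: AAADDDDA

Derivation:
Simulating step by step:
  req#1 t=0ms: ALLOW
  req#2 t=0ms: ALLOW
  req#3 t=1ms: ALLOW
  req#4 t=1ms: DENY
  req#5 t=1ms: DENY
  req#6 t=1ms: DENY
  req#7 t=1ms: DENY
  req#8 t=2ms: ALLOW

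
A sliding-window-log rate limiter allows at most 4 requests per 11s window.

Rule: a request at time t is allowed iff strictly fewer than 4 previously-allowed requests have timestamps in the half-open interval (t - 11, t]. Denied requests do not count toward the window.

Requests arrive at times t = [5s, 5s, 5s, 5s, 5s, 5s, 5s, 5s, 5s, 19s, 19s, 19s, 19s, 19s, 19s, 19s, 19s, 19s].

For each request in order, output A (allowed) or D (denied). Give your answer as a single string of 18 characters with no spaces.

Tracking allowed requests in the window:
  req#1 t=5s: ALLOW
  req#2 t=5s: ALLOW
  req#3 t=5s: ALLOW
  req#4 t=5s: ALLOW
  req#5 t=5s: DENY
  req#6 t=5s: DENY
  req#7 t=5s: DENY
  req#8 t=5s: DENY
  req#9 t=5s: DENY
  req#10 t=19s: ALLOW
  req#11 t=19s: ALLOW
  req#12 t=19s: ALLOW
  req#13 t=19s: ALLOW
  req#14 t=19s: DENY
  req#15 t=19s: DENY
  req#16 t=19s: DENY
  req#17 t=19s: DENY
  req#18 t=19s: DENY

Answer: AAAADDDDDAAAADDDDD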